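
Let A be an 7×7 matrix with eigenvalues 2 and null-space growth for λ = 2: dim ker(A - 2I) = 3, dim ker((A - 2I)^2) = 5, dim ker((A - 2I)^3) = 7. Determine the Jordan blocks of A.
λ = 2: successive nullity increments [3, 2, 2] count blocks of size ≥ k; block sizes are [3, 3, 1].

Jordan blocks: (2, 3), (2, 3), (2, 1)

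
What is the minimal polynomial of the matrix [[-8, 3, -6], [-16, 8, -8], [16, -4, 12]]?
The characteristic polynomial factors as (x - 4)^3. The minimal polynomial is ∏(x - λ)^{k_λ} where k_λ is the size of the largest Jordan block at λ.

For λ = 4: rank(A - 4I) = 1, and the largest Jordan block has size 2 (the smallest k with rank((A - 4I)^k) = rank((A - 4I)^(k+1))).

So m_A(x) = (x - 4)^2.

m_A(x) = (x - 4)^2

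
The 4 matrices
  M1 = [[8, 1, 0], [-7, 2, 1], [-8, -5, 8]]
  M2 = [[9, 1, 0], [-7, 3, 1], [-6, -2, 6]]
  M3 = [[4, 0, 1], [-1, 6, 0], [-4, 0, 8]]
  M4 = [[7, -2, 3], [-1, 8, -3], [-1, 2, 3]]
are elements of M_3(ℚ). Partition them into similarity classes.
2 classes: {M1, M2, M3}, {M4}

Characteristic polynomials: χ_{M1} = (x - 6)^3, χ_{M2} = (x - 6)^3, χ_{M3} = (x - 6)^3, χ_{M4} = (x - 6)^3.

{M1, M2, M3}: invariant factors (x - 6)^3.

{M4}: invariant factors x - 6, (x - 6)^2.

Matrices are similar if and only if their invariant-factor lists agree; the partition into similarity classes is {M1, M2, M3}, {M4}.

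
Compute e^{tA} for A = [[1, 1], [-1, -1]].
A has Jordan form J = [[0, 1], [0, 0]] with A = PJP^{-1}, so e^{tA} = P e^{tJ} P^{-1}.

For a Jordan block J_k(λ), e^{tJ_k(λ)} = e^{λt} · (I + tN + t^2 N^2/2! + ... + t^{k-1} N^{k-1}/(k-1)!) where N is the nilpotent superdiagonal part.

Assembling the blocks and conjugating back gives the entries of e^{tA} as shown above.

e^{tA} = [[t + 1, t], [-t, 1 - t]]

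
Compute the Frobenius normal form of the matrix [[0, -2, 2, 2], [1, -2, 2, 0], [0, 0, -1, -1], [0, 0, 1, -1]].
The invariant factors of A (the non-unit diagonal entries of the Smith normal form of xI - A over ℚ[x]) are x^2 + 2x + 2, x^2 + 2x + 2, each dividing the next. The characteristic polynomial is their product, (x^2 + 2x + 2)^2.

The rational canonical form is the block-diagonal matrix of companion matrices C(f_i):
R = [[0, -2, 0, 0], [1, -2, 0, 0], [0, 0, 0, -2], [0, 0, 1, -2]].

Note the characteristic polynomial does not split into linear factors over ℚ, so A has no Jordan form over ℚ; the rational canonical form exists over any field.

R = [[0, -2, 0, 0], [1, -2, 0, 0], [0, 0, 0, -2], [0, 0, 1, -2]]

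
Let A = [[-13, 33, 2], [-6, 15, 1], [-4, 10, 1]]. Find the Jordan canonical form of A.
The characteristic polynomial is det(xI - A) = (x - 1)^3, so the eigenvalues are 1 (algebraic multiplicity 3).

For λ = 1: rank(A - I) = 2, rank((A - I)^2) = 1, rank((A - I)^3) = 0. The eigenspace has dimension 3 - 2 = 1, so there is 1 Jordan block; the rank sequence gives block sizes [3].

Assembling the blocks gives the Jordan form J above.

J = [[1, 1, 0], [0, 1, 1], [0, 0, 1]]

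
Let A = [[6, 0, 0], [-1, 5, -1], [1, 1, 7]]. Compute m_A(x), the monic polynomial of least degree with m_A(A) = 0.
The characteristic polynomial factors as (x - 6)^3. The minimal polynomial is ∏(x - λ)^{k_λ} where k_λ is the size of the largest Jordan block at λ.

For λ = 6: rank(A - 6I) = 1, and the largest Jordan block has size 2 (the smallest k with rank((A - 6I)^k) = rank((A - 6I)^(k+1))).

So m_A(x) = (x - 6)^2.

m_A(x) = (x - 6)^2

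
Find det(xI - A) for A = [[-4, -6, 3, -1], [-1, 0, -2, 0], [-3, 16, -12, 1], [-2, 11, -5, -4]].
χ_A(x) = (x + 5)^4

xI - A = [[x + 4, 6, -3, 1], [1, x, 2, 0], [3, -16, x + 12, -1], [2, -11, 5, x + 4]].

Expanding det(xI - A) along the first row:
det(xI - A) = + (x + 4)·det([[x, 2, 0], [-16, x + 12, -1], [-11, 5, x + 4]]) - (6)·det([[1, 2, 0], [3, x + 12, -1], [2, 5, x + 4]]) + (-3)·det([[1, x, 0], [3, -16, -1], [2, -11, x + 4]]) - (1)·det([[1, x, 2], [3, -16, x + 12], [2, -11, 5]]).

Evaluating gives χ_A(x) = x^4 + 20x^3 + 150x^2 + 500x + 625 = (x + 5)^4.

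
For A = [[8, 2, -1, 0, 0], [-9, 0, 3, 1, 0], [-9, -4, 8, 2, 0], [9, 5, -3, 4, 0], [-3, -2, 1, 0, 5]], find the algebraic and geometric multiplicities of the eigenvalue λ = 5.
The characteristic polynomial is (x - 5)^5, so the factor x - 5 appears with exponent 5: the algebraic multiplicity is 5.

rank(A - 5I) = 2, so the eigenspace has dimension 5 - 2 = 3: the geometric multiplicity is 3.

Since 3 < 5, A is not diagonalizable.

algebraic multiplicity 5, geometric multiplicity 3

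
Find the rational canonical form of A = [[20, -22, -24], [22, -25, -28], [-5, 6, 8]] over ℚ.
R = [[0, 0, -16], [1, 0, 8], [0, 1, 3]]

The invariant factors of A (the non-unit diagonal entries of the Smith normal form of xI - A over ℚ[x]) are (x - 4)(x^2 + x - 4), each dividing the next. The characteristic polynomial is their product, (x - 4)(x^2 + x - 4).

The rational canonical form is the block-diagonal matrix of companion matrices C(f_i):
R = [[0, 0, -16], [1, 0, 8], [0, 1, 3]].

Note the characteristic polynomial does not split into linear factors over ℚ, so A has no Jordan form over ℚ; the rational canonical form exists over any field.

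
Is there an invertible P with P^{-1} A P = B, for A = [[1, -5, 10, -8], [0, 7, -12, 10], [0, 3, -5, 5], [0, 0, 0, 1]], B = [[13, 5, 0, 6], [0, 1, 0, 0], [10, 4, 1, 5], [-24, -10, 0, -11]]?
Two matrices over a field are similar if and only if they have the same invariant factors.

Both A and B have characteristic polynomial (x - 1)^4 and minimal polynomial (x - 1)^2. Computing further, both have invariant factors (x - 1)^2, (x - 1)^2. Hence A and B are similar.

Yes.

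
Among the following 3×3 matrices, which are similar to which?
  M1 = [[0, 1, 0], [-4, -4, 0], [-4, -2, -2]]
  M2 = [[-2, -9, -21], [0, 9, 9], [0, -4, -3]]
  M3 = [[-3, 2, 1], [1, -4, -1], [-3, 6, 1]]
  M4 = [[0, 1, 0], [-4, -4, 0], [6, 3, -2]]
Characteristic polynomials: χ_{M1} = (x + 2)^3, χ_{M2} = (x - 3)^2(x + 2), χ_{M3} = (x + 2)^3, χ_{M4} = (x + 2)^3.

{M1, M3, M4}: invariant factors x + 2, (x + 2)^2.

{M2}: invariant factors (x - 3)^2(x + 2).

Matrices are similar if and only if their invariant-factor lists agree; the partition into similarity classes is {M1, M3, M4}, {M2}.

2 classes: {M1, M3, M4}, {M2}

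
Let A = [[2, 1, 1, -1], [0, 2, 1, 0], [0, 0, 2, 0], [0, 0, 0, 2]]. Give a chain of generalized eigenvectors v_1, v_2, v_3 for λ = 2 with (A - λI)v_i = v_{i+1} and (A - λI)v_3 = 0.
We seek v_1 ∈ ker((A - 2I)^3) \ ker((A - 2I)^2), then set v_{i+1} = (A - 2I) v_i.

One such chain is v_1 = [[0, -1, 1, 0]]^T, v_2 = [[0, 1, 0, 0]]^T, v_3 = [[1, 0, 0, 0]]^T. Check: (A - 2I) v_3 = [[0, 0, 0, 0]]^T = 0.

v_1 = [[0, -1, 1, 0]]^T, v_2 = [[0, 1, 0, 0]]^T, v_3 = [[1, 0, 0, 0]]^T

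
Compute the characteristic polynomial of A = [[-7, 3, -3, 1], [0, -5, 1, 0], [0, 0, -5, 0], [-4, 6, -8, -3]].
χ_A(x) = (x + 5)^4

xI - A = [[x + 7, -3, 3, -1], [0, x + 5, -1, 0], [0, 0, x + 5, 0], [4, -6, 8, x + 3]].

Expanding det(xI - A) along the first row:
det(xI - A) = + (x + 7)·det([[x + 5, -1, 0], [0, x + 5, 0], [-6, 8, x + 3]]) - (-3)·det([[0, -1, 0], [0, x + 5, 0], [4, 8, x + 3]]) + (3)·det([[0, x + 5, 0], [0, 0, 0], [4, -6, x + 3]]) - (-1)·det([[0, x + 5, -1], [0, 0, x + 5], [4, -6, 8]]).

Evaluating gives χ_A(x) = x^4 + 20x^3 + 150x^2 + 500x + 625 = (x + 5)^4.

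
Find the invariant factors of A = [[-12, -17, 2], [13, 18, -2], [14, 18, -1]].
(x - 3)(x - 1)^2

The Jordan structure of A has elementary divisors (x - 1)^2, (x - 3). Arranging the block sizes at each eigenvalue in decreasing order and taking row products gives the invariant factors.

Invariant factors (smallest first, each dividing the next): (x - 3)(x - 1)^2.

Check: the last factor (x - 3)(x - 1)^2 is the minimal polynomial, and the product (x - 3)(x - 1)^2 is the characteristic polynomial.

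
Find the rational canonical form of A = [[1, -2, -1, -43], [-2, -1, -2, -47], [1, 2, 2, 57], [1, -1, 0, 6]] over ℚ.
The invariant factors of A (the non-unit diagonal entries of the Smith normal form of xI - A over ℚ[x]) are (x^2 - 4x - 4)^2, each dividing the next. The characteristic polynomial is their product, (x^2 - 4x - 4)^2.

The rational canonical form is the block-diagonal matrix of companion matrices C(f_i):
R = [[0, 0, 0, -16], [1, 0, 0, -32], [0, 1, 0, -8], [0, 0, 1, 8]].

Note the characteristic polynomial does not split into linear factors over ℚ, so A has no Jordan form over ℚ; the rational canonical form exists over any field.

R = [[0, 0, 0, -16], [1, 0, 0, -32], [0, 1, 0, -8], [0, 0, 1, 8]]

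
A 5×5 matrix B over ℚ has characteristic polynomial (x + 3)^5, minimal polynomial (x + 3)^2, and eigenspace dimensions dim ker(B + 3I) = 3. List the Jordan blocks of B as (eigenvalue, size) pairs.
λ = -3: algebraic multiplicity 5 (exponent in χ_B), largest block size 2 (exponent in m_B), 3 blocks (geometric multiplicity). These force block sizes [2, 2, 1].

Jordan blocks: (-3, 2), (-3, 2), (-3, 1)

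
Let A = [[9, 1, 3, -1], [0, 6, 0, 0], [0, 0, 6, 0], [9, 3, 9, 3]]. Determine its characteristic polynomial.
χ_A(x) = (x - 6)^4

xI - A = [[x - 9, -1, -3, 1], [0, x - 6, 0, 0], [0, 0, x - 6, 0], [-9, -3, -9, x - 3]].

Expanding det(xI - A) along the first row:
det(xI - A) = + (x - 9)·det([[x - 6, 0, 0], [0, x - 6, 0], [-3, -9, x - 3]]) - (-1)·det([[0, 0, 0], [0, x - 6, 0], [-9, -9, x - 3]]) + (-3)·det([[0, x - 6, 0], [0, 0, 0], [-9, -3, x - 3]]) - (1)·det([[0, x - 6, 0], [0, 0, x - 6], [-9, -3, -9]]).

Evaluating gives χ_A(x) = x^4 - 24x^3 + 216x^2 - 864x + 1296 = (x - 6)^4.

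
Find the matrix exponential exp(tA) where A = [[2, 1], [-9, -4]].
A has Jordan form J = [[-1, 1], [0, -1]] with A = PJP^{-1}, so e^{tA} = P e^{tJ} P^{-1}.

For a Jordan block J_k(λ), e^{tJ_k(λ)} = e^{λt} · (I + tN + t^2 N^2/2! + ... + t^{k-1} N^{k-1}/(k-1)!) where N is the nilpotent superdiagonal part.

Assembling the blocks and conjugating back gives the entries of e^{tA} as shown above.

e^{tA} = [[(3*t + 1)*e^{-t}, t*e^{-t}], [-9*t*e^{-t}, (1 - 3*t)*e^{-t}]]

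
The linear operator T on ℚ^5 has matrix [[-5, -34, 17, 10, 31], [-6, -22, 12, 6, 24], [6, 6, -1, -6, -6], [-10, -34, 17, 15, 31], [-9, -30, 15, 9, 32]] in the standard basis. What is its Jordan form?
The characteristic polynomial is det(xI - A) = (x - 5)^3(x - 2)^2, so the eigenvalues are 2 (algebraic multiplicity 2), 5 (algebraic multiplicity 3).

For λ = 2: rank(A - 2I) = 3. The eigenspace has dimension 5 - 3 = 2, so there are 2 Jordan blocks; the rank sequence gives block sizes [1, 1].

For λ = 5: rank(A - 5I) = 3, rank((A - 5I)^2) = 2. The eigenspace has dimension 5 - 3 = 2, so there are 2 Jordan blocks; the rank sequence gives block sizes [2, 1].

Assembling the blocks gives the Jordan form J above.

J = [[2, 0, 0, 0, 0], [0, 2, 0, 0, 0], [0, 0, 5, 1, 0], [0, 0, 0, 5, 0], [0, 0, 0, 0, 5]]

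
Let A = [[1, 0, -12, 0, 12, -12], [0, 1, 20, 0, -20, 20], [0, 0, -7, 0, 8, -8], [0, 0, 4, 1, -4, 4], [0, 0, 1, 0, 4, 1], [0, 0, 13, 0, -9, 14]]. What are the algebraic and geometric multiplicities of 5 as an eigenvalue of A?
The characteristic polynomial is (x - 5)^2(x - 1)^4, so the factor x - 5 appears with exponent 2: the algebraic multiplicity is 2.

rank(A - 5I) = 5, so the eigenspace has dimension 6 - 5 = 1: the geometric multiplicity is 1.

Since 1 < 2, A is not diagonalizable.

algebraic multiplicity 2, geometric multiplicity 1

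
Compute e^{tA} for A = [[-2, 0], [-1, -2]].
A has Jordan form J = [[-2, 1], [0, -2]] with A = PJP^{-1}, so e^{tA} = P e^{tJ} P^{-1}.

For a Jordan block J_k(λ), e^{tJ_k(λ)} = e^{λt} · (I + tN + t^2 N^2/2! + ... + t^{k-1} N^{k-1}/(k-1)!) where N is the nilpotent superdiagonal part.

Assembling the blocks and conjugating back gives the entries of e^{tA} as shown above.

e^{tA} = [[e^{-2*t}, 0], [-t*e^{-2*t}, e^{-2*t}]]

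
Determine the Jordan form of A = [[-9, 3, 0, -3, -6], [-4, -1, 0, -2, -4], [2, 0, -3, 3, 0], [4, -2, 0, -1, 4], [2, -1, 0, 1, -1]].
J = [[-3, 1, 0, 0, 0], [0, -3, 0, 0, 0], [0, 0, -3, 1, 0], [0, 0, 0, -3, 0], [0, 0, 0, 0, -3]]

The characteristic polynomial is det(xI - A) = (x + 3)^5, so the eigenvalues are -3 (algebraic multiplicity 5).

For λ = -3: rank(A + 3I) = 2, rank((A + 3I)^2) = 0. The eigenspace has dimension 5 - 2 = 3, so there are 3 Jordan blocks; the rank sequence gives block sizes [2, 2, 1].

Assembling the blocks gives the Jordan form J above.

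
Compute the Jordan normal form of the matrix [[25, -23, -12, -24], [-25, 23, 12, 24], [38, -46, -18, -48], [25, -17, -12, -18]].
The characteristic polynomial is det(xI - A) = x^2(x - 6)^2, so the eigenvalues are 0 (algebraic multiplicity 2), 6 (algebraic multiplicity 2).

For λ = 0: rank(A) = 3, rank(A^2) = 2. The eigenspace has dimension 4 - 3 = 1, so there is 1 Jordan block; the rank sequence gives block sizes [2].

For λ = 6: rank(A - 6I) = 2. The eigenspace has dimension 4 - 2 = 2, so there are 2 Jordan blocks; the rank sequence gives block sizes [1, 1].

Assembling the blocks gives the Jordan form J above.

J = [[0, 1, 0, 0], [0, 0, 0, 0], [0, 0, 6, 0], [0, 0, 0, 6]]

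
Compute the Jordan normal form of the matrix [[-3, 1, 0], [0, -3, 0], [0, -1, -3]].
The characteristic polynomial is det(xI - A) = (x + 3)^3, so the eigenvalues are -3 (algebraic multiplicity 3).

For λ = -3: rank(A + 3I) = 1, rank((A + 3I)^2) = 0. The eigenspace has dimension 3 - 1 = 2, so there are 2 Jordan blocks; the rank sequence gives block sizes [2, 1].

Assembling the blocks gives the Jordan form J above.

J = [[-3, 1, 0], [0, -3, 0], [0, 0, -3]]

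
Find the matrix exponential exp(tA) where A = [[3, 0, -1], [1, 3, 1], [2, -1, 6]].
A has Jordan form J = [[4, 1, 0], [0, 4, 1], [0, 0, 4]] with A = PJP^{-1}, so e^{tA} = P e^{tJ} P^{-1}.

For a Jordan block J_k(λ), e^{tJ_k(λ)} = e^{λt} · (I + tN + t^2 N^2/2! + ... + t^{k-1} N^{k-1}/(k-1)!) where N is the nilpotent superdiagonal part.

Assembling the blocks and conjugating back gives the entries of e^{tA} as shown above.

e^{tA} = [[(-t^2/2 - t + 1)*e^{4*t}, t^2*e^{4*t}/2, t*(-t - 2)*e^{4*t}/2], [t*e^{4*t}, (1 - t)*e^{4*t}, t*e^{4*t}], [t*(t + 4)*e^{4*t}/2, t*(-t - 2)*e^{4*t}/2, (t^2 + 4*t + 2)*e^{4*t}/2]]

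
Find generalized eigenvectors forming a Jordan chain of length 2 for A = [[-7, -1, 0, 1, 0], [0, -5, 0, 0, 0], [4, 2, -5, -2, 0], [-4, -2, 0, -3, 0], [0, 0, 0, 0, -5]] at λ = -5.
v_1 = [[0, -2, 0, -3, 0]]^T, v_2 = [[-1, 0, 2, -2, 0]]^T

We seek v_1 ∈ ker((A + 5I)^2) \ ker(A + 5I), then set v_{i+1} = (A + 5I) v_i.

One such chain is v_1 = [[0, -2, 0, -3, 0]]^T, v_2 = [[-1, 0, 2, -2, 0]]^T. Check: (A + 5I) v_2 = [[0, 0, 0, 0, 0]]^T = 0.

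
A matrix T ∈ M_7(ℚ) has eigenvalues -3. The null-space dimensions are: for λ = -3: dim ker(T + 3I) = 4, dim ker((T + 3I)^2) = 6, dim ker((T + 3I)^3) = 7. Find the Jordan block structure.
λ = -3: successive nullity increments [4, 2, 1] count blocks of size ≥ k; block sizes are [3, 2, 1, 1].

Jordan blocks: (-3, 3), (-3, 2), (-3, 1), (-3, 1)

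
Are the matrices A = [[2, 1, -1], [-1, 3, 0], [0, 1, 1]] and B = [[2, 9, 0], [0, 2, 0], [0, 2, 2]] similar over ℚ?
No.

Both have characteristic polynomial (x - 2)^3, but the minimal polynomial of A is (x - 2)^3 while the minimal polynomial of B is (x - 2)^2. The minimal polynomial is a similarity invariant, so A and B are not similar.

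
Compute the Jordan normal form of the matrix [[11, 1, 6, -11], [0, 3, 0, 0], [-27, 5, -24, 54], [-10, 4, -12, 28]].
The characteristic polynomial is det(xI - A) = (x - 6)^2(x - 3)^2, so the eigenvalues are 3 (algebraic multiplicity 2), 6 (algebraic multiplicity 2).

For λ = 3: rank(A - 3I) = 3, rank((A - 3I)^2) = 2. The eigenspace has dimension 4 - 3 = 1, so there is 1 Jordan block; the rank sequence gives block sizes [2].

For λ = 6: rank(A - 6I) = 3, rank((A - 6I)^2) = 2. The eigenspace has dimension 4 - 3 = 1, so there is 1 Jordan block; the rank sequence gives block sizes [2].

Assembling the blocks gives the Jordan form J above.

J = [[3, 1, 0, 0], [0, 3, 0, 0], [0, 0, 6, 1], [0, 0, 0, 6]]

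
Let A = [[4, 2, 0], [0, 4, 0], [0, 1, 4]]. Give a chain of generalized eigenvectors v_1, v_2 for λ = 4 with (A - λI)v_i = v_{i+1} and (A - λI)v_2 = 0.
We seek v_1 ∈ ker((A - 4I)^2) \ ker(A - 4I), then set v_{i+1} = (A - 4I) v_i.

One such chain is v_1 = [[0, 1, 0]]^T, v_2 = [[2, 0, 1]]^T. Check: (A - 4I) v_2 = [[0, 0, 0]]^T = 0.

v_1 = [[0, 1, 0]]^T, v_2 = [[2, 0, 1]]^T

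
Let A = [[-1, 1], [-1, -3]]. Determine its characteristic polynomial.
χ_A(x) = (x + 2)^2

xI - A = [[x + 1, -1], [1, x + 3]].

Expanding det(xI - A) along the first row:
det(xI - A) = + (x + 1)·det([[x + 3]]) - (-1)·det([[1]]).

Evaluating gives χ_A(x) = x^2 + 4x + 4 = (x + 2)^2.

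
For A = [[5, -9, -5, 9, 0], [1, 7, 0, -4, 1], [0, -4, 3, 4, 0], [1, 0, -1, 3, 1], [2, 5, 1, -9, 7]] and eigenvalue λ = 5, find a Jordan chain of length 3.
v_1 = [[-2, 1, -1, 0, 1]]^T, v_2 = [[-4, 1, -2, 0, 2]]^T, v_3 = [[1, 0, 0, 0, -1]]^T

We seek v_1 ∈ ker((A - 5I)^3) \ ker((A - 5I)^2), then set v_{i+1} = (A - 5I) v_i.

One such chain is v_1 = [[-2, 1, -1, 0, 1]]^T, v_2 = [[-4, 1, -2, 0, 2]]^T, v_3 = [[1, 0, 0, 0, -1]]^T. Check: (A - 5I) v_3 = [[0, 0, 0, 0, 0]]^T = 0.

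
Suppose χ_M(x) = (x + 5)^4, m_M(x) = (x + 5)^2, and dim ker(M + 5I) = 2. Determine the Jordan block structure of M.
λ = -5: algebraic multiplicity 4 (exponent in χ_M), largest block size 2 (exponent in m_M), 2 blocks (geometric multiplicity). These force block sizes [2, 2].

Jordan blocks: (-5, 2), (-5, 2)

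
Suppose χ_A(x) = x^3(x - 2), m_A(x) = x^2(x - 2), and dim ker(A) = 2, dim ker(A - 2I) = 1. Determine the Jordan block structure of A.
Jordan blocks: (0, 2), (0, 1), (2, 1)

λ = 0: algebraic multiplicity 3 (exponent in χ_A), largest block size 2 (exponent in m_A), 2 blocks (geometric multiplicity). These force block sizes [2, 1].
λ = 2: algebraic multiplicity 1 (exponent in χ_A), largest block size 1 (exponent in m_A), 1 block (geometric multiplicity). This forces block sizes [1].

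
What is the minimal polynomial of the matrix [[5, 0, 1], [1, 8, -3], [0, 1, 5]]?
The characteristic polynomial factors as (x - 6)^3. The minimal polynomial is ∏(x - λ)^{k_λ} where k_λ is the size of the largest Jordan block at λ.

For λ = 6: rank(A - 6I) = 2, and the largest Jordan block has size 3 (the smallest k with rank((A - 6I)^k) = rank((A - 6I)^(k+1))).

So m_A(x) = (x - 6)^3.

m_A(x) = (x - 6)^3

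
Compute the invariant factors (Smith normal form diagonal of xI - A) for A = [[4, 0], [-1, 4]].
The Jordan structure of A has elementary divisors (x - 4)^2. Arranging the block sizes at each eigenvalue in decreasing order and taking row products gives the invariant factors.

Invariant factors (smallest first, each dividing the next): (x - 4)^2.

Check: the last factor (x - 4)^2 is the minimal polynomial, and the product (x - 4)^2 is the characteristic polynomial.

(x - 4)^2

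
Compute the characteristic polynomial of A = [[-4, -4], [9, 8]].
χ_A(x) = (x - 2)^2

xI - A = [[x + 4, 4], [-9, x - 8]].

Expanding det(xI - A) along the first row:
det(xI - A) = + (x + 4)·det([[x - 8]]) - (4)·det([[-9]]).

Evaluating gives χ_A(x) = x^2 - 4x + 4 = (x - 2)^2.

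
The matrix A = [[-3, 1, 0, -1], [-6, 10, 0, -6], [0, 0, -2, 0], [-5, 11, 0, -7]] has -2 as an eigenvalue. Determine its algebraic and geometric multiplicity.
algebraic multiplicity 3, geometric multiplicity 2

The characteristic polynomial is (x - 4)(x + 2)^3, so the factor x + 2 appears with exponent 3: the algebraic multiplicity is 3.

rank(A + 2I) = 2, so the eigenspace has dimension 4 - 2 = 2: the geometric multiplicity is 2.

Since 2 < 3, A is not diagonalizable.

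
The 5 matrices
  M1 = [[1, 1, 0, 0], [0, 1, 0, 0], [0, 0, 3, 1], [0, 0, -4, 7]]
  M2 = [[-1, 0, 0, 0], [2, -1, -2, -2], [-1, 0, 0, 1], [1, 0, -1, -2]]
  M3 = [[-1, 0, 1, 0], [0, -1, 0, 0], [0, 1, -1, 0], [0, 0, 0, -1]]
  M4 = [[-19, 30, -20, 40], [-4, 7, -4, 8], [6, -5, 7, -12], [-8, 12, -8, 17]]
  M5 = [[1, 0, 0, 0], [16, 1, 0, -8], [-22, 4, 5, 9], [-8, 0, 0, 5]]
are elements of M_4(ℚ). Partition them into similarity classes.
4 classes: {M1}, {M2}, {M3}, {M4, M5}

Characteristic polynomials: χ_{M1} = (x - 5)^2(x - 1)^2, χ_{M2} = (x + 1)^4, χ_{M3} = (x + 1)^4, χ_{M4} = (x - 5)^2(x - 1)^2, χ_{M5} = (x - 5)^2(x - 1)^2.

{M1}: invariant factors (x - 5)^2(x - 1)^2.

{M2}: invariant factors x + 1, x + 1, (x + 1)^2.

{M3}: invariant factors x + 1, (x + 1)^3.

{M4, M5}: invariant factors x - 1, (x - 5)^2(x - 1).

Matrices are similar if and only if their invariant-factor lists agree; the partition into similarity classes is {M1}, {M2}, {M3}, {M4, M5}.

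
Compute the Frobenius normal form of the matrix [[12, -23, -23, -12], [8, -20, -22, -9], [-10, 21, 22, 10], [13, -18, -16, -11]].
R = [[0, 0, 0, -15], [1, 0, 0, 5], [0, 1, 0, 0], [0, 0, 1, 3]]

The invariant factors of A (the non-unit diagonal entries of the Smith normal form of xI - A over ℚ[x]) are (x - 3)(x^3 - 5), each dividing the next. The characteristic polynomial is their product, (x - 3)(x^3 - 5).

The rational canonical form is the block-diagonal matrix of companion matrices C(f_i):
R = [[0, 0, 0, -15], [1, 0, 0, 5], [0, 1, 0, 0], [0, 0, 1, 3]].

Note the characteristic polynomial does not split into linear factors over ℚ, so A has no Jordan form over ℚ; the rational canonical form exists over any field.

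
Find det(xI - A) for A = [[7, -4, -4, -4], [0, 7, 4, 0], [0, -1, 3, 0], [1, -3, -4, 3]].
xI - A = [[x - 7, 4, 4, 4], [0, x - 7, -4, 0], [0, 1, x - 3, 0], [-1, 3, 4, x - 3]].

Expanding det(xI - A) along the first row:
det(xI - A) = + (x - 7)·det([[x - 7, -4, 0], [1, x - 3, 0], [3, 4, x - 3]]) - (4)·det([[0, -4, 0], [0, x - 3, 0], [-1, 4, x - 3]]) + (4)·det([[0, x - 7, 0], [0, 1, 0], [-1, 3, x - 3]]) - (4)·det([[0, x - 7, -4], [0, 1, x - 3], [-1, 3, 4]]).

Evaluating gives χ_A(x) = x^4 - 20x^3 + 150x^2 - 500x + 625 = (x - 5)^4.

χ_A(x) = (x - 5)^4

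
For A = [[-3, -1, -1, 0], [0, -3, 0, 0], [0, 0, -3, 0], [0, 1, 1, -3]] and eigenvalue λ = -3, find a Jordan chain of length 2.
v_1 = [[-2, 1, -2, 2]]^T, v_2 = [[1, 0, 0, -1]]^T

We seek v_1 ∈ ker((A + 3I)^2) \ ker(A + 3I), then set v_{i+1} = (A + 3I) v_i.

One such chain is v_1 = [[-2, 1, -2, 2]]^T, v_2 = [[1, 0, 0, -1]]^T. Check: (A + 3I) v_2 = [[0, 0, 0, 0]]^T = 0.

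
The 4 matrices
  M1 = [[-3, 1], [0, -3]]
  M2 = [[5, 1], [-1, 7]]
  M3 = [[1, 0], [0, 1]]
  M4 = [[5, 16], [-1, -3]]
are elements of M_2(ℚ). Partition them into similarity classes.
Characteristic polynomials: χ_{M1} = (x + 3)^2, χ_{M2} = (x - 6)^2, χ_{M3} = (x - 1)^2, χ_{M4} = (x - 1)^2.

{M1}: invariant factors (x + 3)^2.

{M2}: invariant factors (x - 6)^2.

{M3}: invariant factors x - 1, x - 1.

{M4}: invariant factors (x - 1)^2.

Matrices are similar if and only if their invariant-factor lists agree; the partition into similarity classes is {M1}, {M2}, {M3}, {M4}.

4 classes: {M1}, {M2}, {M3}, {M4}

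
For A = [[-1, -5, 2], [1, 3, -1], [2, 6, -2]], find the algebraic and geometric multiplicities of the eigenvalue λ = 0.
algebraic multiplicity 3, geometric multiplicity 1

The characteristic polynomial is x^3, so the factor x appears with exponent 3: the algebraic multiplicity is 3.

rank(A) = 2, so the eigenspace has dimension 3 - 2 = 1: the geometric multiplicity is 1.

Since 1 < 3, A is not diagonalizable.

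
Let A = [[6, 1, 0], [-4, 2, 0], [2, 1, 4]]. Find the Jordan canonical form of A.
The characteristic polynomial is det(xI - A) = (x - 4)^3, so the eigenvalues are 4 (algebraic multiplicity 3).

For λ = 4: rank(A - 4I) = 1, rank((A - 4I)^2) = 0. The eigenspace has dimension 3 - 1 = 2, so there are 2 Jordan blocks; the rank sequence gives block sizes [2, 1].

Assembling the blocks gives the Jordan form J above.

J = [[4, 1, 0], [0, 4, 0], [0, 0, 4]]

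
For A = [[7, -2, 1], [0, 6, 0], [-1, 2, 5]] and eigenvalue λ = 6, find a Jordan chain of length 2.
v_1 = [[4, 4, 5]]^T, v_2 = [[1, 0, -1]]^T

We seek v_1 ∈ ker((A - 6I)^2) \ ker(A - 6I), then set v_{i+1} = (A - 6I) v_i.

One such chain is v_1 = [[4, 4, 5]]^T, v_2 = [[1, 0, -1]]^T. Check: (A - 6I) v_2 = [[0, 0, 0]]^T = 0.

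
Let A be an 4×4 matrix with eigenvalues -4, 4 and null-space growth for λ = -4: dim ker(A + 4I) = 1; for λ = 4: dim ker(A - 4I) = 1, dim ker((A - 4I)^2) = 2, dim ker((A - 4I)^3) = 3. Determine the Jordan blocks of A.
Jordan blocks: (-4, 1), (4, 3)

λ = -4: successive nullity increments [1] count blocks of size ≥ k; block sizes are [1].
λ = 4: successive nullity increments [1, 1, 1] count blocks of size ≥ k; block sizes are [3].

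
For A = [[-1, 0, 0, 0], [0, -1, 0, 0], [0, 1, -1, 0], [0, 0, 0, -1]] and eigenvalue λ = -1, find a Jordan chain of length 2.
v_1 = [[0, 1, -2, 1]]^T, v_2 = [[0, 0, 1, 0]]^T

We seek v_1 ∈ ker((A + I)^2) \ ker(A + I), then set v_{i+1} = (A + I) v_i.

One such chain is v_1 = [[0, 1, -2, 1]]^T, v_2 = [[0, 0, 1, 0]]^T. Check: (A + I) v_2 = [[0, 0, 0, 0]]^T = 0.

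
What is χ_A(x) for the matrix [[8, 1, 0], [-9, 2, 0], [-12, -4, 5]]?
χ_A(x) = (x - 5)^3

xI - A = [[x - 8, -1, 0], [9, x - 2, 0], [12, 4, x - 5]].

Expanding det(xI - A) along the first row:
det(xI - A) = + (x - 8)·det([[x - 2, 0], [4, x - 5]]) - (-1)·det([[9, 0], [12, x - 5]]) + (0)·det([[9, x - 2], [12, 4]]).

Evaluating gives χ_A(x) = x^3 - 15x^2 + 75x - 125 = (x - 5)^3.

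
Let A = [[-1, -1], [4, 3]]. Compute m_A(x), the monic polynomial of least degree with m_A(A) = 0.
The characteristic polynomial factors as (x - 1)^2. The minimal polynomial is ∏(x - λ)^{k_λ} where k_λ is the size of the largest Jordan block at λ.

For λ = 1: rank(A - I) = 1, and the largest Jordan block has size 2 (the smallest k with rank((A - I)^k) = rank((A - I)^(k+1))).

So m_A(x) = (x - 1)^2.

m_A(x) = (x - 1)^2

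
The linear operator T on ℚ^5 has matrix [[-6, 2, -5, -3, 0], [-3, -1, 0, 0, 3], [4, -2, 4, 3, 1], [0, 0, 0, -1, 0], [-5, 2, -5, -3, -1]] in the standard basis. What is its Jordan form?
J = [[-1, 1, 0, 0, 0], [0, -1, 1, 0, 0], [0, 0, -1, 0, 0], [0, 0, 0, -1, 0], [0, 0, 0, 0, -1]]

The characteristic polynomial is det(xI - A) = (x + 1)^5, so the eigenvalues are -1 (algebraic multiplicity 5).

For λ = -1: rank(A + I) = 2, rank((A + I)^2) = 1, rank((A + I)^3) = 0. The eigenspace has dimension 5 - 2 = 3, so there are 3 Jordan blocks; the rank sequence gives block sizes [3, 1, 1].

Assembling the blocks gives the Jordan form J above.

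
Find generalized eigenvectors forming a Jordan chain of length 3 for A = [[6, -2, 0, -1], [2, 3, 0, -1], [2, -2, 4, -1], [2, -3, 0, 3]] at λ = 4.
v_1 = [[0, 0, 0, -1]]^T, v_2 = [[1, 1, 1, 1]]^T, v_3 = [[-1, 0, -1, -2]]^T

We seek v_1 ∈ ker((A - 4I)^3) \ ker((A - 4I)^2), then set v_{i+1} = (A - 4I) v_i.

One such chain is v_1 = [[0, 0, 0, -1]]^T, v_2 = [[1, 1, 1, 1]]^T, v_3 = [[-1, 0, -1, -2]]^T. Check: (A - 4I) v_3 = [[0, 0, 0, 0]]^T = 0.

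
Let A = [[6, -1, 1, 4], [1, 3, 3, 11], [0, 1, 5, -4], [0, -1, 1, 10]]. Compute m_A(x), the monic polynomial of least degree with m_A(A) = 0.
The characteristic polynomial factors as (x - 6)^4. The minimal polynomial is ∏(x - λ)^{k_λ} where k_λ is the size of the largest Jordan block at λ.

For λ = 6: rank(A - 6I) = 2, and the largest Jordan block has size 3 (the smallest k with rank((A - 6I)^k) = rank((A - 6I)^(k+1))).

So m_A(x) = (x - 6)^3.

m_A(x) = (x - 6)^3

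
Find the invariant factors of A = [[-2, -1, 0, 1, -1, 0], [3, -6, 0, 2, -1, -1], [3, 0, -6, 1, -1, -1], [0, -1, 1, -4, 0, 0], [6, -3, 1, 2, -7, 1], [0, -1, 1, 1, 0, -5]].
The Jordan structure of A has elementary divisors (x + 5)^2, (x + 5)^2, (x + 5)^2. Arranging the block sizes at each eigenvalue in decreasing order and taking row products gives the invariant factors.

Invariant factors (smallest first, each dividing the next): (x + 5)^2, (x + 5)^2, (x + 5)^2.

Check: the last factor (x + 5)^2 is the minimal polynomial, and the product (x + 5)^6 is the characteristic polynomial.

(x + 5)^2, (x + 5)^2, (x + 5)^2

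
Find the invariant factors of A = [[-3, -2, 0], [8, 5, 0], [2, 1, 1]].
The Jordan structure of A has elementary divisors (x - 1)^2, (x - 1). Arranging the block sizes at each eigenvalue in decreasing order and taking row products gives the invariant factors.

Invariant factors (smallest first, each dividing the next): x - 1, (x - 1)^2.

Check: the last factor (x - 1)^2 is the minimal polynomial, and the product (x - 1)^3 is the characteristic polynomial.

x - 1, (x - 1)^2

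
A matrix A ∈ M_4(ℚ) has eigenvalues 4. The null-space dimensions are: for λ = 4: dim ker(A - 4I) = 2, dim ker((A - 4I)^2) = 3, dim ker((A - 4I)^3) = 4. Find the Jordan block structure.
Jordan blocks: (4, 3), (4, 1)

λ = 4: successive nullity increments [2, 1, 1] count blocks of size ≥ k; block sizes are [3, 1].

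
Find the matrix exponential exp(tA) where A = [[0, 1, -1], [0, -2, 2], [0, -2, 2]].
A has Jordan form J = [[0, 1, 0], [0, 0, 0], [0, 0, 0]] with A = PJP^{-1}, so e^{tA} = P e^{tJ} P^{-1}.

For a Jordan block J_k(λ), e^{tJ_k(λ)} = e^{λt} · (I + tN + t^2 N^2/2! + ... + t^{k-1} N^{k-1}/(k-1)!) where N is the nilpotent superdiagonal part.

Assembling the blocks and conjugating back gives the entries of e^{tA} as shown above.

e^{tA} = [[1, t, -t], [0, 1 - 2*t, 2*t], [0, -2*t, 2*t + 1]]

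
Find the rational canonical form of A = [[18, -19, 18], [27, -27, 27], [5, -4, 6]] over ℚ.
The invariant factors of A (the non-unit diagonal entries of the Smith normal form of xI - A over ℚ[x]) are (x - 3)(x + 3)^2, each dividing the next. The characteristic polynomial is their product, (x - 3)(x + 3)^2.

The rational canonical form is the block-diagonal matrix of companion matrices C(f_i):
R = [[0, 0, 27], [1, 0, 9], [0, 1, -3]].

R = [[0, 0, 27], [1, 0, 9], [0, 1, -3]]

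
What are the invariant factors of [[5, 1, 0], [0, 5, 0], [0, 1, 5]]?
The Jordan structure of A has elementary divisors (x - 5)^2, (x - 5). Arranging the block sizes at each eigenvalue in decreasing order and taking row products gives the invariant factors.

Invariant factors (smallest first, each dividing the next): x - 5, (x - 5)^2.

Check: the last factor (x - 5)^2 is the minimal polynomial, and the product (x - 5)^3 is the characteristic polynomial.

x - 5, (x - 5)^2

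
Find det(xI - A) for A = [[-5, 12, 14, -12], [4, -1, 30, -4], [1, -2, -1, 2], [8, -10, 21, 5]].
xI - A = [[x + 5, -12, -14, 12], [-4, x + 1, -30, 4], [-1, 2, x + 1, -2], [-8, 10, -21, x - 5]].

Expanding det(xI - A) along the first row:
det(xI - A) = + (x + 5)·det([[x + 1, -30, 4], [2, x + 1, -2], [10, -21, x - 5]]) - (-12)·det([[-4, -30, 4], [-1, x + 1, -2], [-8, -21, x - 5]]) + (-14)·det([[-4, x + 1, 4], [-1, 2, -2], [-8, 10, x - 5]]) - (12)·det([[-4, x + 1, -30], [-1, 2, x + 1], [-8, 10, -21]]).

Evaluating gives χ_A(x) = x^4 + 2x^3 - 12x^2 + 14x - 5 = (x - 1)^3(x + 5).

χ_A(x) = (x - 1)^3(x + 5)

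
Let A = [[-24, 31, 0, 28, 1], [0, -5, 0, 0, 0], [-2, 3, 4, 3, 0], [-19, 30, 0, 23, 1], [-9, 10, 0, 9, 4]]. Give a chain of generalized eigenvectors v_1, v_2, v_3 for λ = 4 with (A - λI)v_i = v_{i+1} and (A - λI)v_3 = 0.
We seek v_1 ∈ ker((A - 4I)^3) \ ker((A - 4I)^2), then set v_{i+1} = (A - 4I) v_i.

One such chain is v_1 = [[0, 0, 2, 0, 1]]^T, v_2 = [[1, 0, 0, 1, 0]]^T, v_3 = [[0, 0, 1, 0, 0]]^T. Check: (A - 4I) v_3 = [[0, 0, 0, 0, 0]]^T = 0.

v_1 = [[0, 0, 2, 0, 1]]^T, v_2 = [[1, 0, 0, 1, 0]]^T, v_3 = [[0, 0, 1, 0, 0]]^T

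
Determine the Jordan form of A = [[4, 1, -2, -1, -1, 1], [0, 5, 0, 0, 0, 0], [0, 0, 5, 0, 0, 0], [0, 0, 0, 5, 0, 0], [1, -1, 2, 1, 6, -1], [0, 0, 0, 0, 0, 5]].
J = [[5, 1, 0, 0, 0, 0], [0, 5, 0, 0, 0, 0], [0, 0, 5, 0, 0, 0], [0, 0, 0, 5, 0, 0], [0, 0, 0, 0, 5, 0], [0, 0, 0, 0, 0, 5]]

The characteristic polynomial is det(xI - A) = (x - 5)^6, so the eigenvalues are 5 (algebraic multiplicity 6).

For λ = 5: rank(A - 5I) = 1, rank((A - 5I)^2) = 0. The eigenspace has dimension 6 - 1 = 5, so there are 5 Jordan blocks; the rank sequence gives block sizes [2, 1, 1, 1, 1].

Assembling the blocks gives the Jordan form J above.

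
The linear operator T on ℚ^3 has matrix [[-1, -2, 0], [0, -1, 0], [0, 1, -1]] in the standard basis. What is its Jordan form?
The characteristic polynomial is det(xI - A) = (x + 1)^3, so the eigenvalues are -1 (algebraic multiplicity 3).

For λ = -1: rank(A + I) = 1, rank((A + I)^2) = 0. The eigenspace has dimension 3 - 1 = 2, so there are 2 Jordan blocks; the rank sequence gives block sizes [2, 1].

Assembling the blocks gives the Jordan form J above.

J = [[-1, 1, 0], [0, -1, 0], [0, 0, -1]]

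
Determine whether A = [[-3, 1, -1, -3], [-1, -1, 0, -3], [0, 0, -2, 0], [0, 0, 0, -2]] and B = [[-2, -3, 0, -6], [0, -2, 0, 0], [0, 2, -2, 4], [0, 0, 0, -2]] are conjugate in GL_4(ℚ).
No.

Both have characteristic polynomial (x + 2)^4, but the minimal polynomial of A is (x + 2)^3 while the minimal polynomial of B is (x + 2)^2. The minimal polynomial is a similarity invariant, so A and B are not similar.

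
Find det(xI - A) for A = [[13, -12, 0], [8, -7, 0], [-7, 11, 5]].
χ_A(x) = (x - 5)^2(x - 1)

xI - A = [[x - 13, 12, 0], [-8, x + 7, 0], [7, -11, x - 5]].

Expanding det(xI - A) along the first row:
det(xI - A) = + (x - 13)·det([[x + 7, 0], [-11, x - 5]]) - (12)·det([[-8, 0], [7, x - 5]]) + (0)·det([[-8, x + 7], [7, -11]]).

Evaluating gives χ_A(x) = x^3 - 11x^2 + 35x - 25 = (x - 5)^2(x - 1).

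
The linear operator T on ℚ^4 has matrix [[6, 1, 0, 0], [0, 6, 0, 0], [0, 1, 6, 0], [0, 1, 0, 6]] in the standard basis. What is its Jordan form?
J = [[6, 1, 0, 0], [0, 6, 0, 0], [0, 0, 6, 0], [0, 0, 0, 6]]

The characteristic polynomial is det(xI - A) = (x - 6)^4, so the eigenvalues are 6 (algebraic multiplicity 4).

For λ = 6: rank(A - 6I) = 1, rank((A - 6I)^2) = 0. The eigenspace has dimension 4 - 1 = 3, so there are 3 Jordan blocks; the rank sequence gives block sizes [2, 1, 1].

Assembling the blocks gives the Jordan form J above.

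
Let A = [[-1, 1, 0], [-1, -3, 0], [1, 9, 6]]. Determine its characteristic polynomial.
xI - A = [[x + 1, -1, 0], [1, x + 3, 0], [-1, -9, x - 6]].

Expanding det(xI - A) along the first row:
det(xI - A) = + (x + 1)·det([[x + 3, 0], [-9, x - 6]]) - (-1)·det([[1, 0], [-1, x - 6]]) + (0)·det([[1, x + 3], [-1, -9]]).

Evaluating gives χ_A(x) = x^3 - 2x^2 - 20x - 24 = (x - 6)(x + 2)^2.

χ_A(x) = (x - 6)(x + 2)^2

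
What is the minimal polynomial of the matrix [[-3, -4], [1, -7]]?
The characteristic polynomial factors as (x + 5)^2. The minimal polynomial is ∏(x - λ)^{k_λ} where k_λ is the size of the largest Jordan block at λ.

For λ = -5: rank(A + 5I) = 1, and the largest Jordan block has size 2 (the smallest k with rank((A + 5I)^k) = rank((A + 5I)^(k+1))).

So m_A(x) = (x + 5)^2.

m_A(x) = (x + 5)^2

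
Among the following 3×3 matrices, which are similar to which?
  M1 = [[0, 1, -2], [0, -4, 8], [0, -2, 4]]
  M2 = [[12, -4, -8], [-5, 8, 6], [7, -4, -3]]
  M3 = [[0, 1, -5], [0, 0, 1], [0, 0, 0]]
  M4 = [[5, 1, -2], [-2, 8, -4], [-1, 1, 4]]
Characteristic polynomials: χ_{M1} = x^3, χ_{M2} = (x - 6)^2(x - 5), χ_{M3} = x^3, χ_{M4} = (x - 6)^2(x - 5).

{M1}: invariant factors x, x^2.

{M2}: invariant factors (x - 6)^2(x - 5).

{M3}: invariant factors x^3.

{M4}: invariant factors x - 6, (x - 6)(x - 5).

Matrices are similar if and only if their invariant-factor lists agree; the partition into similarity classes is {M1}, {M2}, {M3}, {M4}.

4 classes: {M1}, {M2}, {M3}, {M4}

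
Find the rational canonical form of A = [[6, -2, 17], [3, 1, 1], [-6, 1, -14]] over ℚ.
The invariant factors of A (the non-unit diagonal entries of the Smith normal form of xI - A over ℚ[x]) are (x + 1)(x + 3)^2, each dividing the next. The characteristic polynomial is their product, (x + 1)(x + 3)^2.

The rational canonical form is the block-diagonal matrix of companion matrices C(f_i):
R = [[0, 0, -9], [1, 0, -15], [0, 1, -7]].

R = [[0, 0, -9], [1, 0, -15], [0, 1, -7]]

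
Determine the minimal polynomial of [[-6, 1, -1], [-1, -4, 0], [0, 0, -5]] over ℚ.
m_A(x) = (x + 5)^3

The characteristic polynomial factors as (x + 5)^3. The minimal polynomial is ∏(x - λ)^{k_λ} where k_λ is the size of the largest Jordan block at λ.

For λ = -5: rank(A + 5I) = 2, and the largest Jordan block has size 3 (the smallest k with rank((A + 5I)^k) = rank((A + 5I)^(k+1))).

So m_A(x) = (x + 5)^3.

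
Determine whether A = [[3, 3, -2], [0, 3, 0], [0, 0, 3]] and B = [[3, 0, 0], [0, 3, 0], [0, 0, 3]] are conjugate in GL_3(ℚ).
No.

Both have characteristic polynomial (x - 3)^3, but the minimal polynomial of A is (x - 3)^2 while the minimal polynomial of B is x - 3. The minimal polynomial is a similarity invariant, so A and B are not similar.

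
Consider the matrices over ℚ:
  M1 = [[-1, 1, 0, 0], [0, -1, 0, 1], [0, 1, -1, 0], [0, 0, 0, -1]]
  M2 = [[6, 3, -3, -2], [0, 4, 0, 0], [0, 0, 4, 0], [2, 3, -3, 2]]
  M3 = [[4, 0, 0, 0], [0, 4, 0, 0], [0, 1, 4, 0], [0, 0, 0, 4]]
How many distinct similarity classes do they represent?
Characteristic polynomials: χ_{M1} = (x + 1)^4, χ_{M2} = (x - 4)^4, χ_{M3} = (x - 4)^4.

{M1}: invariant factors x + 1, (x + 1)^3.

{M2, M3}: invariant factors x - 4, x - 4, (x - 4)^2.

Matrices are similar if and only if their invariant-factor lists agree; the partition into similarity classes is {M1}, {M2, M3}.

2 classes: {M1}, {M2, M3}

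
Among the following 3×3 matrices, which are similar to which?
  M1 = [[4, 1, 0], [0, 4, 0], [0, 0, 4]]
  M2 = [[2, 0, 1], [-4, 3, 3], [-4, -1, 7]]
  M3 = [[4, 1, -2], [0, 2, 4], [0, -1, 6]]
2 classes: {M1, M3}, {M2}

Characteristic polynomials: χ_{M1} = (x - 4)^3, χ_{M2} = (x - 4)^3, χ_{M3} = (x - 4)^3.

{M1, M3}: invariant factors x - 4, (x - 4)^2.

{M2}: invariant factors (x - 4)^3.

Matrices are similar if and only if their invariant-factor lists agree; the partition into similarity classes is {M1, M3}, {M2}.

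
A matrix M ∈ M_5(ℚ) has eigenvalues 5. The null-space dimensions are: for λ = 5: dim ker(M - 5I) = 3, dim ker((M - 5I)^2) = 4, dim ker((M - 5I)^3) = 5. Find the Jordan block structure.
Jordan blocks: (5, 3), (5, 1), (5, 1)

λ = 5: successive nullity increments [3, 1, 1] count blocks of size ≥ k; block sizes are [3, 1, 1].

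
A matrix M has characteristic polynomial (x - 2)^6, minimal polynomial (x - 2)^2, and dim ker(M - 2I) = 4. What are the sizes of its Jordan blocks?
Jordan blocks: (2, 2), (2, 2), (2, 1), (2, 1)

λ = 2: algebraic multiplicity 6 (exponent in χ_M), largest block size 2 (exponent in m_M), 4 blocks (geometric multiplicity). These force block sizes [2, 2, 1, 1].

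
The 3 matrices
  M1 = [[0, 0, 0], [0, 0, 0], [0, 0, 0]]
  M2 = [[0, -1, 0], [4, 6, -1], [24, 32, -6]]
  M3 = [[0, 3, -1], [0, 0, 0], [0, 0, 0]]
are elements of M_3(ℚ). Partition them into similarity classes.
3 classes: {M1}, {M2}, {M3}

Characteristic polynomials: χ_{M1} = x^3, χ_{M2} = x^3, χ_{M3} = x^3.

{M1}: invariant factors x, x, x.

{M2}: invariant factors x^3.

{M3}: invariant factors x, x^2.

Matrices are similar if and only if their invariant-factor lists agree; the partition into similarity classes is {M1}, {M2}, {M3}.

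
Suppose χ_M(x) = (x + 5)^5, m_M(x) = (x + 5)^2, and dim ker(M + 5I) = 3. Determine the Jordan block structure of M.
λ = -5: algebraic multiplicity 5 (exponent in χ_M), largest block size 2 (exponent in m_M), 3 blocks (geometric multiplicity). These force block sizes [2, 2, 1].

Jordan blocks: (-5, 2), (-5, 2), (-5, 1)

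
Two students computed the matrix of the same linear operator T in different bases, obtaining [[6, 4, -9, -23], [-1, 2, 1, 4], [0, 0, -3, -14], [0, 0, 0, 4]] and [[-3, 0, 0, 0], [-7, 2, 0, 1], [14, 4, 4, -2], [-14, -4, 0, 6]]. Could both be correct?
No.

Both have characteristic polynomial (x - 4)^3(x + 3), but the minimal polynomial of A is (x - 4)^3(x + 3) while the minimal polynomial of B is (x - 4)^2(x + 3). The minimal polynomial is a similarity invariant, so A and B are not similar.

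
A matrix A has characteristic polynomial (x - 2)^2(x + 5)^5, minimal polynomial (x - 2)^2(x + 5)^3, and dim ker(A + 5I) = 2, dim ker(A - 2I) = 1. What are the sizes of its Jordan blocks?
λ = -5: algebraic multiplicity 5 (exponent in χ_A), largest block size 3 (exponent in m_A), 2 blocks (geometric multiplicity). These force block sizes [3, 2].
λ = 2: algebraic multiplicity 2 (exponent in χ_A), largest block size 2 (exponent in m_A), 1 block (geometric multiplicity). This forces block sizes [2].

Jordan blocks: (-5, 3), (-5, 2), (2, 2)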